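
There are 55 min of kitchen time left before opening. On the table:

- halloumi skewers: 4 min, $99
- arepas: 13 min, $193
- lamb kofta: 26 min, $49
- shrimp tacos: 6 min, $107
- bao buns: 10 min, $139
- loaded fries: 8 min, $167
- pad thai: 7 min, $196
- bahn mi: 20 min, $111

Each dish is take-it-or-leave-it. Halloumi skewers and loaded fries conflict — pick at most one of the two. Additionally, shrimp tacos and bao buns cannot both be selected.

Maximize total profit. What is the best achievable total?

Ranking by ratio (profit/min): pad thai 28.00, halloumi skewers 24.75, loaded fries 20.88.
Arepas + shrimp tacos + loaded fries + pad thai + bahn mi uses 54 of the 55 min and totals 774.
The closest alternative, halloumi skewers + arepas + bao buns + pad thai + bahn mi, reaches only 738.

774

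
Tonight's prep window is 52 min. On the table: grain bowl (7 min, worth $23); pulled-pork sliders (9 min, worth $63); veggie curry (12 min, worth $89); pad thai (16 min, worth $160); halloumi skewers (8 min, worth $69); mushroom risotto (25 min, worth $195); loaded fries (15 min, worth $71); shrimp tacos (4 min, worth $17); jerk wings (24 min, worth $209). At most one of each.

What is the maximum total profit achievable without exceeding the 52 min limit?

Ranking by ratio (profit/min): pad thai 10.00, jerk wings 8.71, halloumi skewers 8.62, mushroom risotto 7.80.
Greedy by ratio would take pad thai + halloumi skewers + shrimp tacos + jerk wings: 52 min used, total 455.
Replace halloumi skewers and shrimp tacos with veggie curry: the trade gains 3 net, giving 458 at 52 min.
The closest alternative, pad thai + halloumi skewers + shrimp tacos + jerk wings, reaches only 455.

458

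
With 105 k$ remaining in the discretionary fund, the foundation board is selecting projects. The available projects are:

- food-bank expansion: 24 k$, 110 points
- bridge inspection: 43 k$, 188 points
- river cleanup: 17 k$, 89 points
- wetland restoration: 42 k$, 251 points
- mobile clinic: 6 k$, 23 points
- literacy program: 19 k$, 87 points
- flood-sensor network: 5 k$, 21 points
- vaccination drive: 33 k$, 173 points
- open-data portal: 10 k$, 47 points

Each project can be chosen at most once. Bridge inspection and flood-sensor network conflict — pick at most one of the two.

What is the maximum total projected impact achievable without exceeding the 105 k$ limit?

560

Best packing: river cleanup + wetland restoration + vaccination drive + open-data portal — 102 k$, 560 total.
The closest alternative, wetland restoration + literacy program + vaccination drive + open-data portal, reaches only 558.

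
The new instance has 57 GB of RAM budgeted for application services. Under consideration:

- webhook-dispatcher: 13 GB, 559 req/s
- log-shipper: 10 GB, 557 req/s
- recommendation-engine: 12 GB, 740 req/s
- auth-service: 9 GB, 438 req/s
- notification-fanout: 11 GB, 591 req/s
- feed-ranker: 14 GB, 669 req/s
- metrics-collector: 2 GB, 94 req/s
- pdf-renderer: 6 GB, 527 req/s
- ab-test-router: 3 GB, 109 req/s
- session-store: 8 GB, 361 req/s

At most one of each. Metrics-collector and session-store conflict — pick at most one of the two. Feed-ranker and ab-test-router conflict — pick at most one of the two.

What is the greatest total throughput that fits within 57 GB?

3214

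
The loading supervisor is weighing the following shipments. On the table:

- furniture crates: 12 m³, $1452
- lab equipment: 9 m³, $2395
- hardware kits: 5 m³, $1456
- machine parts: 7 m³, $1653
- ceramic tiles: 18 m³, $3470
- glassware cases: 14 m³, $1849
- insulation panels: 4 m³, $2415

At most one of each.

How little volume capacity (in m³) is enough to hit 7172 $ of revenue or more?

Minimise m³ subject to total revenue ≥ 7172.
Taking lab equipment + hardware kits + machine parts + insulation panels gives 7919 (≥ 7172) for 25 m³.
Any bundle with less than 25 m³ falls short of 7172.

25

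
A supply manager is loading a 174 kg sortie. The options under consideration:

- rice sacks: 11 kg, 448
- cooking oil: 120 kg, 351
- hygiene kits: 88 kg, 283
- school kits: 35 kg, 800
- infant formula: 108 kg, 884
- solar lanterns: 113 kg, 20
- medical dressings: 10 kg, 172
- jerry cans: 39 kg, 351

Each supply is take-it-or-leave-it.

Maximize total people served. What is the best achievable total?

Filling by ratio: rice sacks + school kits + medical dressings + jerry cans for 1771, with 79 kg left unused.
Replace jerry cans with infant formula: the trade gains 533 net, giving 2304 at 164 kg.
Next best is rice sacks + school kits + infant formula at 2132 (154 kg) — short by 172.

2304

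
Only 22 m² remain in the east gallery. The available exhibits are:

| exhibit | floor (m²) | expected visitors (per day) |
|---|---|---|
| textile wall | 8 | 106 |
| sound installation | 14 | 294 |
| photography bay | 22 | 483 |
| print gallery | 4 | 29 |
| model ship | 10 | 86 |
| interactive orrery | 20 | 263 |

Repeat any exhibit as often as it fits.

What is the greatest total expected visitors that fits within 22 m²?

483

Taking photography bay: 22 m² used, 483 in expected visitors.
No other feasible combination exceeds 483.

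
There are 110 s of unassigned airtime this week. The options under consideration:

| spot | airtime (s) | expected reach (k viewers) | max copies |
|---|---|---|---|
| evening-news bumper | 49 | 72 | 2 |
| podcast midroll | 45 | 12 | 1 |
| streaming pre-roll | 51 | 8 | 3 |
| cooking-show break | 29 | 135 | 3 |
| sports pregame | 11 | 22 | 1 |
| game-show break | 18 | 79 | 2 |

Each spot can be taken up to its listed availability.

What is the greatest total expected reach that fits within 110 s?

484

Best packing: 3×cooking-show break + game-show break — 105 s, 484 total.
Nothing else within 110 s beats 484.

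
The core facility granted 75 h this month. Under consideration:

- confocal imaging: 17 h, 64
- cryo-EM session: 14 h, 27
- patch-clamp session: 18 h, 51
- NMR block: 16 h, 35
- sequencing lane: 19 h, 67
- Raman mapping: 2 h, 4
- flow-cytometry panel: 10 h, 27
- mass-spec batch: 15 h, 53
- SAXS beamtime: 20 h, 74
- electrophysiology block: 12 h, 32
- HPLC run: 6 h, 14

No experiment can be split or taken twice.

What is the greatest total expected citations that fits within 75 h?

262

Best packing: confocal imaging + sequencing lane + Raman mapping + mass-spec batch + SAXS beamtime — 73 h, 262 total.
The spare 2 h is too small for any remaining experiment, and no exchange beats 262.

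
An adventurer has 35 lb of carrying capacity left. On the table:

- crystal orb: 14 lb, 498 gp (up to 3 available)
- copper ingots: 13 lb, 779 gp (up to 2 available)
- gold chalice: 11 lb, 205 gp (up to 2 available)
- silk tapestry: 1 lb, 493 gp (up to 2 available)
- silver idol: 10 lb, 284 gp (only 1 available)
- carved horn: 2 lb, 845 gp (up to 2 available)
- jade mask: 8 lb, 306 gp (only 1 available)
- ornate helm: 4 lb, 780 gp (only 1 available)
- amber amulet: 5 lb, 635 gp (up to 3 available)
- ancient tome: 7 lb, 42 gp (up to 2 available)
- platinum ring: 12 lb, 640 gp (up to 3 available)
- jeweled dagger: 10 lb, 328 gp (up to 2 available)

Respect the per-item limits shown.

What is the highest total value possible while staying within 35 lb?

By value per lb: silk tapestry 493.00, carved horn 422.50, ornate helm 195.00, amber amulet 127.00 lead.
A density-first pass picks 2×silk tapestry + 2×carved horn + jade mask + ornate helm + 3×amber amulet — 5667 at 33 lb.
The 8 lb tied up in jade mask is better spent on jeweled dagger — total rises to 5689 (35 lb).
Every other selection either busts 35 lb or exceeds an availability limit or fails to beat 5689.

5689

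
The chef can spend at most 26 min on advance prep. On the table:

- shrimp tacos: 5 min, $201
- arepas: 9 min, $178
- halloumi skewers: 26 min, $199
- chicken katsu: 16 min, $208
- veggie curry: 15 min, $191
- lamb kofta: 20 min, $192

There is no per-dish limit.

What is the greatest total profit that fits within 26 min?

1005

By profit per min: shrimp tacos 40.20, arepas 19.78, chicken katsu 13.00, veggie curry 12.73 lead.
Taking 5×shrimp tacos: 25 min used, 1005 in profit.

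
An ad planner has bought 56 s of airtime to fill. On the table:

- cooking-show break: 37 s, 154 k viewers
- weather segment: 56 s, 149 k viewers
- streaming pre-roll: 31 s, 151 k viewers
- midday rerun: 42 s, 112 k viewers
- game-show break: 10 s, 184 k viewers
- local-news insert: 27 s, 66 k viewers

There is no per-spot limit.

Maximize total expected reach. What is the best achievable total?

920

Ranking by ratio (expected reach/s): game-show break 18.40, streaming pre-roll 4.87, cooking-show break 4.16.
Best packing: 5×game-show break — 50 s, 920 total.
Nothing else within 56 s beats 920.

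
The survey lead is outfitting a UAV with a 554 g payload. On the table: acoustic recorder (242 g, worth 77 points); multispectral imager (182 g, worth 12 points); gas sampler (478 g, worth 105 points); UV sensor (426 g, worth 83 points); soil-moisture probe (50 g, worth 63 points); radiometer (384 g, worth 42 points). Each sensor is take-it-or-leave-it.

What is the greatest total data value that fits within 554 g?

168

Taking the top-ratio sensors first gives acoustic recorder + multispectral imager + soil-moisture probe for 152 (474 g).
The 424 g tied up in acoustic recorder and multispectral imager is better spent on gas sampler — total rises to 168 (528 g).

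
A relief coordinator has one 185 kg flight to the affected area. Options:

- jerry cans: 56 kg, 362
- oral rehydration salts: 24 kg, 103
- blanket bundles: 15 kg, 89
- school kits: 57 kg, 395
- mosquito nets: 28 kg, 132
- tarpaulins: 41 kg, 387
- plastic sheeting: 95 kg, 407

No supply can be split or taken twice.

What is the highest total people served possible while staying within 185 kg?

1276

Filling by ratio: jerry cans + blanket bundles + school kits + tarpaulins for 1233, with 16 kg left unused.
Replace blanket bundles with mosquito nets: the trade gains 43 net, giving 1276 at 182 kg.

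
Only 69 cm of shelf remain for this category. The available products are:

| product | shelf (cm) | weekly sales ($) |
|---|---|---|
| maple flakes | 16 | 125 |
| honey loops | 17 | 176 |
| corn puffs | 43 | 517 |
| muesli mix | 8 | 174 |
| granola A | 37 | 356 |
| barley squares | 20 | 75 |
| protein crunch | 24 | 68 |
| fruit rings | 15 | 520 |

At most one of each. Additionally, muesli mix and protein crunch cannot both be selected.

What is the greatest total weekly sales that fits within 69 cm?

1211

Taking corn puffs + muesli mix + fruit rings: 66 cm used, 1211 in weekly sales.
That's the maximum — no feasible swap from here does better than 1211.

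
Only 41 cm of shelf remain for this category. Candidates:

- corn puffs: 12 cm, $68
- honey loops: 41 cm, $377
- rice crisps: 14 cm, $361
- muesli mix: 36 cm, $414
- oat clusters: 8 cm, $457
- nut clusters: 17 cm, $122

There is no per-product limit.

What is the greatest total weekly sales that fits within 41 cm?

By weekly sales per cm: oat clusters 57.12, rice crisps 25.79, muesli mix 11.50, honey loops 9.20 lead.
5×oat clusters uses 40 of the 41 cm and totals 2285.
The spare 1 cm is too small for any remaining product, and no exchange beats 2285.

2285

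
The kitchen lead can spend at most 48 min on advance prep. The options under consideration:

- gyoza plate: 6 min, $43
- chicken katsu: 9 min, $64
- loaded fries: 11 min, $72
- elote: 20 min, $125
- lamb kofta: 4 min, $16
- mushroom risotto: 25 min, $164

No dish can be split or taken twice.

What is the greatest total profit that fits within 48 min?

Greedy by ratio would take gyoza plate + chicken katsu + lamb kofta + mushroom risotto: 44 min used, total 287.
Replace lamb kofta and mushroom risotto with loaded fries + elote: the trade gains 17 net, giving 304 at 46 min.
Next best is chicken katsu + loaded fries + mushroom risotto at 300 (45 min) — short by 4.

304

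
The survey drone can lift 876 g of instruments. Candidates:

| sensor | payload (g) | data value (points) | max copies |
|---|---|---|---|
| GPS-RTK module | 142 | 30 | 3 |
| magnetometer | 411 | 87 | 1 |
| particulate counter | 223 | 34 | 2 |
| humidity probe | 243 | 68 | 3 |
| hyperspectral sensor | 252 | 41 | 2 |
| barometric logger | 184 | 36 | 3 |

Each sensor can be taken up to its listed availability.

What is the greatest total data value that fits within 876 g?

234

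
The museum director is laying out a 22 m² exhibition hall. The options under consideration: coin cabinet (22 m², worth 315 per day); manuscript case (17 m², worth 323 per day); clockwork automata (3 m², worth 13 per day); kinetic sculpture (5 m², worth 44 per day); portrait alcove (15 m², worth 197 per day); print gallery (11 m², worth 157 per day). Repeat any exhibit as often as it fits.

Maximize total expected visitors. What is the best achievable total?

Taking manuscript case + kinetic sculpture: 22 m² used, 367 in expected visitors.

367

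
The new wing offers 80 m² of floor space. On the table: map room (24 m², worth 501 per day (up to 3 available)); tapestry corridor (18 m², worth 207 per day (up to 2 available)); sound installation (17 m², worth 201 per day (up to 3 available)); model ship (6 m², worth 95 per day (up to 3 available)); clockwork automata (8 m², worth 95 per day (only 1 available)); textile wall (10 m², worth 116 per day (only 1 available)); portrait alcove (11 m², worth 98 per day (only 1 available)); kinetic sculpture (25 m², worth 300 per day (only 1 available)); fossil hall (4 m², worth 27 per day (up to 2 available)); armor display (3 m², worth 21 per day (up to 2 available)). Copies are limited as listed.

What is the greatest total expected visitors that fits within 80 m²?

3×map room + clockwork automata uses 80 of the 80 m² and totals 1598.

1598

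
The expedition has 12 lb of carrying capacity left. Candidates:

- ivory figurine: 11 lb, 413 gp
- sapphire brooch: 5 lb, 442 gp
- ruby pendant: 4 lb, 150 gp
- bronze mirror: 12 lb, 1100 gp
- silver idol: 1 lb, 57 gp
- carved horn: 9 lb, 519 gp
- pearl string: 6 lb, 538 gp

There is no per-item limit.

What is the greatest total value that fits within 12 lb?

1100

The ratio ordering already packs tightly: bronze mirror, 12 lb, 1100.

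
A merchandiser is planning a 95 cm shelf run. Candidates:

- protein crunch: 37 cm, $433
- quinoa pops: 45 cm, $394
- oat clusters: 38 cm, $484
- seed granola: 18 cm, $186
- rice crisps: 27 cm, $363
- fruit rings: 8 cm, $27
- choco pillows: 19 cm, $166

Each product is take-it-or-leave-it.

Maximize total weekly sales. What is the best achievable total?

1103

Taking the top-ratio products first gives oat clusters + seed granola + rice crisps + fruit rings for 1060 (91 cm).
The 35 cm tied up in rice crisps and fruit rings is better spent on protein crunch — total rises to 1103 (93 cm).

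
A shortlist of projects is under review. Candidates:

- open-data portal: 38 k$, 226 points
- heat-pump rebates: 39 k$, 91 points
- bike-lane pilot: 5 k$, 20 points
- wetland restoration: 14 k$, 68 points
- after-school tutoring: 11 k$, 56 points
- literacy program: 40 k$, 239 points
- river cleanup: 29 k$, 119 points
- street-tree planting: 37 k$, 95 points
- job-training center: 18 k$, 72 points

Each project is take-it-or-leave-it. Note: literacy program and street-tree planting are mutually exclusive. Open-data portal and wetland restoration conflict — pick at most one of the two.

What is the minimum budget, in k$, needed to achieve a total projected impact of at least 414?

78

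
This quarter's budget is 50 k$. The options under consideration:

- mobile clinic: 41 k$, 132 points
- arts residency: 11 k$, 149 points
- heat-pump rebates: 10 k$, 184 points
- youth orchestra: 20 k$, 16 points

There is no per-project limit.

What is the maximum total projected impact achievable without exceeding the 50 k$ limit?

Best packing: 5×heat-pump rebates — 50 k$, 920 total.
That's the maximum — no swap from here does better than 920.

920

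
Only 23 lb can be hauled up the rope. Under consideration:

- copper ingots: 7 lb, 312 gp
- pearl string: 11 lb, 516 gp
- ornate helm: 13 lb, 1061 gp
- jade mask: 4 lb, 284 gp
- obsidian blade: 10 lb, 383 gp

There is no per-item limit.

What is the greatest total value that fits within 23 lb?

1629

Ornate helm + 2×jade mask uses 21 of the 23 lb and totals 1629.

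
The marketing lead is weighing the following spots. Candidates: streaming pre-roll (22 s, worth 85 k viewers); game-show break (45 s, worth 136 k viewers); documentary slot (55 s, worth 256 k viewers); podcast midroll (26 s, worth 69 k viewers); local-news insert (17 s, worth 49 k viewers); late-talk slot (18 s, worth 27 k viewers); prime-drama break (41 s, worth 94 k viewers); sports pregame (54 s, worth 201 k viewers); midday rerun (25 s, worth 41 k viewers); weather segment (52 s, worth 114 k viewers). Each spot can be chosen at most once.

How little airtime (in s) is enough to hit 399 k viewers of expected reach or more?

103

Look for the lowest-airtime combination reaching 399.
streaming pre-roll + documentary slot + podcast midroll reaches 410 using 103 s.
Any bundle with less than 103 s falls short of 399.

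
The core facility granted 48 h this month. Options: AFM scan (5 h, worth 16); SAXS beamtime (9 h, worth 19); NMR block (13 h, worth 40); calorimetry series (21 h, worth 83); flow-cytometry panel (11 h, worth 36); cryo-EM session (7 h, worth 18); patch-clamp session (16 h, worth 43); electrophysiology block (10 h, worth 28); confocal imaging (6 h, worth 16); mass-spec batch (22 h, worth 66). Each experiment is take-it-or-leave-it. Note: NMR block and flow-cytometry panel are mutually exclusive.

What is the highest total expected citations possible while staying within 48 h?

A density-first pass picks AFM scan + calorimetry series + flow-cytometry panel + electrophysiology block — 163 at 47 h.
Dropping flow-cytometry panel and electrophysiology block frees 21 h; slotting in mass-spec batch (22 h) lifts the total to 165 at 48 h.
No other feasible combination exceeds 165.

165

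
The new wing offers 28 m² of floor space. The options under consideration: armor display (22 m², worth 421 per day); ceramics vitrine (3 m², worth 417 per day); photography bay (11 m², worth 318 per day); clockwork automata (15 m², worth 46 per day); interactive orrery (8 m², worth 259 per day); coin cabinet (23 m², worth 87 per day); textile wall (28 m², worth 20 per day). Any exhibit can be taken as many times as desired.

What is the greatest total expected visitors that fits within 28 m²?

Density check — ceramics vitrine 139.00, interactive orrery 32.38, photography bay 28.91, armor display 19.14 are the best per m².
9×ceramics vitrine uses 27 of the 28 m² and totals 3753.

3753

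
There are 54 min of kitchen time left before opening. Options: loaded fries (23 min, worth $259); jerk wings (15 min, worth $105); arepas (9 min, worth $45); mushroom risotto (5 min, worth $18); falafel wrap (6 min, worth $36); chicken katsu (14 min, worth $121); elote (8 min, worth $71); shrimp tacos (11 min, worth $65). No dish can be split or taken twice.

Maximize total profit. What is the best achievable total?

496

Filling by ratio: loaded fries + falafel wrap + chicken katsu + elote for 487, with 3 min left unused.
Dropping falafel wrap frees 6 min; slotting in arepas (9 min) lifts the total to 496 at 54 min.
Next best is loaded fries + falafel wrap + chicken katsu + elote at 487 (51 min) — short by 9.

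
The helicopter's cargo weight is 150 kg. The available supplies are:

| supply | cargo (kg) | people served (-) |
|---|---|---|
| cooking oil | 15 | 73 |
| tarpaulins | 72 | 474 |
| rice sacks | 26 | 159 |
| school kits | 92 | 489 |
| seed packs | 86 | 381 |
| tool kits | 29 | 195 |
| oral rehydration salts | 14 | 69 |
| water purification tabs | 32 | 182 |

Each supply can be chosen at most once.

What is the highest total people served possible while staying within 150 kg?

Taking the top-ratio supplies first gives tarpaulins + rice sacks + tool kits + oral rehydration salts for 897 (141 kg).
Replace rice sacks and oral rehydration salts with cooking oil + water purification tabs: the trade gains 27 net, giving 924 at 148 kg.

924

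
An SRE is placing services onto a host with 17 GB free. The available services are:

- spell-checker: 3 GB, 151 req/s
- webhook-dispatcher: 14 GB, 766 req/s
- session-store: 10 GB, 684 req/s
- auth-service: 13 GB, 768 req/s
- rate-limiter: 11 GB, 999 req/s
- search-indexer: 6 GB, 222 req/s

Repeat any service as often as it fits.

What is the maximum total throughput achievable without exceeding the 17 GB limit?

1301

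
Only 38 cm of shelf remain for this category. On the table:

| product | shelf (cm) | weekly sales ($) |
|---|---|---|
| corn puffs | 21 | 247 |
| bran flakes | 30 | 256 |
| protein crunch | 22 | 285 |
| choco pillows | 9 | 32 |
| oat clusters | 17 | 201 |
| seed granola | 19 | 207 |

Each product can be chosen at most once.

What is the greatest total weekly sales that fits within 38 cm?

448

The ratio heuristic lands on protein crunch + choco pillows (317) but leaves 7 cm idle.
Dropping protein crunch and choco pillows frees 31 cm; slotting in corn puffs + oat clusters (38 cm) lifts the total to 448 at 38 cm.
No other feasible combination exceeds 448.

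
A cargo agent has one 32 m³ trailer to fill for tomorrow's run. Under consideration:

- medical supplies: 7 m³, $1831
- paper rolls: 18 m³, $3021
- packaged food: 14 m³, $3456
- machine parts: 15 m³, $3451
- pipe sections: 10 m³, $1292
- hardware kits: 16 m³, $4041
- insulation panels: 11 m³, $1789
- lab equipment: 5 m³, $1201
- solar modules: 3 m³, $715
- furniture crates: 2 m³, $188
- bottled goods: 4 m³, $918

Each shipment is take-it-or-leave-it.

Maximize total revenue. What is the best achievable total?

7991

Taking the top-ratio shipments first gives medical supplies + hardware kits + lab equipment + solar modules for 7788 (31 m³).
Replace solar modules with bottled goods: the trade gains 203 net, giving 7991 at 32 m³.
Every other selection either busts 32 m³ or fails to beat 7991.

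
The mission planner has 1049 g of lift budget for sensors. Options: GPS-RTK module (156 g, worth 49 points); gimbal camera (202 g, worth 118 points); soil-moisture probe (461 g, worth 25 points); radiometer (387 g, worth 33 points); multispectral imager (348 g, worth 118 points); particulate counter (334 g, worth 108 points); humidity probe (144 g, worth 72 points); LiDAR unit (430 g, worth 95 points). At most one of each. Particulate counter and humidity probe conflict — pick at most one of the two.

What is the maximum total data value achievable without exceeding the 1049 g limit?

Ranking by ratio (data value/g): gimbal camera 0.58, humidity probe 0.50, multispectral imager 0.34, particulate counter 0.32.
Taking GPS-RTK module + gimbal camera + multispectral imager + particulate counter: 1040 g used, 393 in data value.
The closest alternative, GPS-RTK module + gimbal camera + multispectral imager + humidity probe, reaches only 357.

393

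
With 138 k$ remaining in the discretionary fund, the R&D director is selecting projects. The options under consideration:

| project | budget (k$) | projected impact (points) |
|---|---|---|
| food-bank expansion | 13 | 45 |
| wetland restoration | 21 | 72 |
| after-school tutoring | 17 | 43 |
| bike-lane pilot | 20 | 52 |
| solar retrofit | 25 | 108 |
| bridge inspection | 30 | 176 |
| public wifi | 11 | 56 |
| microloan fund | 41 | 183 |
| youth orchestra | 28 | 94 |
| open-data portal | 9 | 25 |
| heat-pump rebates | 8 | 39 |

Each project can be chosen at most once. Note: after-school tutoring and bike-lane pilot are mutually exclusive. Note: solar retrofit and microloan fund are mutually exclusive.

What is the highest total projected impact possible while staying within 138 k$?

600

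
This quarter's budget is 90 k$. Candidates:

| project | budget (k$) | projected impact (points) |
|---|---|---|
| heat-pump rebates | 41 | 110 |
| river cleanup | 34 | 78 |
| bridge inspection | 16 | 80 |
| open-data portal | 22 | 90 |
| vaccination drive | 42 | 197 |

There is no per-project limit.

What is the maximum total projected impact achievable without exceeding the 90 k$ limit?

437

By projected impact per k$: bridge inspection 5.00, vaccination drive 4.69, open-data portal 4.09, heat-pump rebates 2.68 lead.
Greedy by ratio would take 5×bridge inspection: 80 k$ used, total 400.
Replace 2×bridge inspection with vaccination drive: the trade gains 37 net, giving 437 at 90 k$.
That's the maximum — no swap from here does better than 437.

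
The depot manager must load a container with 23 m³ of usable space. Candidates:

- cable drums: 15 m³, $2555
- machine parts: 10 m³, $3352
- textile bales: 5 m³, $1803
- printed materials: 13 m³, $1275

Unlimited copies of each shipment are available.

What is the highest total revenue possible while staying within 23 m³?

7212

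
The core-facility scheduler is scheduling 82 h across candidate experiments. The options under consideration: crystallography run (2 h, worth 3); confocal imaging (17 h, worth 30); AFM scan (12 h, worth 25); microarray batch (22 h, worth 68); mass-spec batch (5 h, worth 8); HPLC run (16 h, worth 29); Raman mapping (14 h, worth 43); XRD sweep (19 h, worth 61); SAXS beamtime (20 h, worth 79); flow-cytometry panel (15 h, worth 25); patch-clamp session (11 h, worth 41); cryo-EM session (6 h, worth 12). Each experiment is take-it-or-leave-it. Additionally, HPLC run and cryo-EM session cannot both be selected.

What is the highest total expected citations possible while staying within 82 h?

Taking crystallography run + microarray batch + XRD sweep + SAXS beamtime + patch-clamp session + cryo-EM session: 80 h used, 264 in expected citations.
The closest alternative, microarray batch + Raman mapping + XRD sweep + SAXS beamtime + cryo-EM session, reaches only 263.

264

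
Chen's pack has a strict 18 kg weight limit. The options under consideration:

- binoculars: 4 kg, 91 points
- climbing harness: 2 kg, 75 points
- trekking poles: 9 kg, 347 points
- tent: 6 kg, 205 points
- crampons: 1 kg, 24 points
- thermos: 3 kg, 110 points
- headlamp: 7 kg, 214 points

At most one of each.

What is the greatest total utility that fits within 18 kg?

Ranking by ratio (utility/kg): trekking poles 38.56, climbing harness 37.50, thermos 36.67.
Taking the top-ratio items first gives climbing harness + trekking poles + crampons + thermos for 556 (15 kg).
Dropping climbing harness and crampons frees 3 kg; slotting in tent (6 kg) lifts the total to 662 at 18 kg.
The closest alternative, climbing harness + trekking poles + tent + crampons, reaches only 651.

662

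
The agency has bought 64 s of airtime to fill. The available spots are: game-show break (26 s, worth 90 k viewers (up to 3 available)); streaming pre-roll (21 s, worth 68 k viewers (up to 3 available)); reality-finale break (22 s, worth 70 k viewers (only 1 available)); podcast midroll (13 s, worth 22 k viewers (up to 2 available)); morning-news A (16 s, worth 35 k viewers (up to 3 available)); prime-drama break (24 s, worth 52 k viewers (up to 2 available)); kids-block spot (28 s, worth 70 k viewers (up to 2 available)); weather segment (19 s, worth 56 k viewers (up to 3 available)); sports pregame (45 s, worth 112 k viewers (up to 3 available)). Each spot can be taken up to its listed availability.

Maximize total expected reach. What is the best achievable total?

206

The ratio heuristic lands on 2×game-show break (180) but leaves 12 s idle.
Replace 2×game-show break with 2×streaming pre-roll + reality-finale break: the trade gains 26 net, giving 206 at 64 s.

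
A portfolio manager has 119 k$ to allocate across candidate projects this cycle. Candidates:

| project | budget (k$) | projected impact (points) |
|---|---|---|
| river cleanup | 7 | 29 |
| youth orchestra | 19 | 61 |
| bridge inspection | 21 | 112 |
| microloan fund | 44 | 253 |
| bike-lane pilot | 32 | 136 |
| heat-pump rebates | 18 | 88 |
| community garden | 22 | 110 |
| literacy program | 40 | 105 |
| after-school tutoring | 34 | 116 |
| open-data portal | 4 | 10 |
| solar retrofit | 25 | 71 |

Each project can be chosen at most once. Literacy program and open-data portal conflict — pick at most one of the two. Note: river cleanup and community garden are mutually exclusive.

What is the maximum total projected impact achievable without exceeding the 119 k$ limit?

By projected impact per k$: microloan fund 5.75, bridge inspection 5.33, community garden 5.00 lead.
Bridge inspection + microloan fund + bike-lane pilot + community garden uses 119 of the 119 k$ and totals 611.
That's the maximum — no feasible swap from here does better than 611.

611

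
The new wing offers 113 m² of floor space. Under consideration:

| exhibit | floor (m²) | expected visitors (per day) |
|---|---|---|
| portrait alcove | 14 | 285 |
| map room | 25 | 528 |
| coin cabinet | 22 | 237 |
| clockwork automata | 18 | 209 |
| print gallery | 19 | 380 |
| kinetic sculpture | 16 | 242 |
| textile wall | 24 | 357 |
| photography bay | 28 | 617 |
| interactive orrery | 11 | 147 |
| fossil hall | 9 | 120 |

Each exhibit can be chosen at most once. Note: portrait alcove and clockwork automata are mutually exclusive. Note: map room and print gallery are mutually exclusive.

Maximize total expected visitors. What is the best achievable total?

By expected visitors per m²: photography bay 22.04, map room 21.12, portrait alcove 20.36 lead.
Best packing: portrait alcove + map room + textile wall + photography bay + interactive orrery + fossil hall — 111 m², 2054 total.
Nothing else feasible within 113 m² beats 2054.

2054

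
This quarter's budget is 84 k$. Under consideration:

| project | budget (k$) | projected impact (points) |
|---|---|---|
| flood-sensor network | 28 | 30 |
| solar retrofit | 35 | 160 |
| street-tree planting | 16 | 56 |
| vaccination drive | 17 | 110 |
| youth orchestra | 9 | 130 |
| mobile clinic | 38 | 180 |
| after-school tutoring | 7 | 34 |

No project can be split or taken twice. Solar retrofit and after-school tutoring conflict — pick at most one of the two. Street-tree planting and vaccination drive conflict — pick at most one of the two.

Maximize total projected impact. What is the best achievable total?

470

Filling by ratio: vaccination drive + youth orchestra + mobile clinic + after-school tutoring for 454, with 13 k$ left unused.
The 24 k$ tied up in vaccination drive and after-school tutoring is better spent on solar retrofit — total rises to 470 (82 k$).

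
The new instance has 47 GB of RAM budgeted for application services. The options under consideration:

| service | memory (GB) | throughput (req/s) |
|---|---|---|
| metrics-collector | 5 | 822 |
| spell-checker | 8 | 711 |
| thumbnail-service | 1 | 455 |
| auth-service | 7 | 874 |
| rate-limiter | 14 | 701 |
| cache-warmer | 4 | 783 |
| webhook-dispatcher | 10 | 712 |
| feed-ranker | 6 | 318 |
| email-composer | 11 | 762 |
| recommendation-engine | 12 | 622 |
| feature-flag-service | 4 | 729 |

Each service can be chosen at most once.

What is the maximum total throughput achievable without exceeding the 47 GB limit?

5454

The ratio heuristic lands on metrics-collector + spell-checker + thumbnail-service + auth-service + cache-warmer + webhook-dispatcher + feed-ranker + feature-flag-service (5404) but leaves 2 GB idle.
Replace webhook-dispatcher with email-composer: the trade gains 50 net, giving 5454 at 46 GB.
The closest alternative, metrics-collector + spell-checker + thumbnail-service + auth-service + cache-warmer + webhook-dispatcher + feed-ranker + feature-flag-service, reaches only 5404.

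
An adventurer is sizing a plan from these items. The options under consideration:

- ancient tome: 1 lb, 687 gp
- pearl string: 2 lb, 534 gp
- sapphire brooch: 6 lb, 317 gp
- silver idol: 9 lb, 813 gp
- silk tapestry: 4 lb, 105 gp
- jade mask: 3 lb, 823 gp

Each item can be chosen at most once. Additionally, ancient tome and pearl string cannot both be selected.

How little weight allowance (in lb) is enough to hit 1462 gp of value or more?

4

Look for the lowest-weight combination reaching 1462.
ancient tome + jade mask reaches 1510 using 4 lb.
Below 4 lb the best achievable stays under 1462.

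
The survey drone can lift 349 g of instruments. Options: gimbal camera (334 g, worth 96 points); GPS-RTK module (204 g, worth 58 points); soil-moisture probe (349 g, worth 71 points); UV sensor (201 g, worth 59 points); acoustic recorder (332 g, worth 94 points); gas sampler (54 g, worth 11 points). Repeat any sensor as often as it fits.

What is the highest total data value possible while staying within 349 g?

Density check — UV sensor 0.29, gimbal camera 0.29, GPS-RTK module 0.28, acoustic recorder 0.28 are the best per g.
Filling by ratio: UV sensor + 2×gas sampler for 81, with 40 g left unused.
The 309 g tied up in UV sensor and 2×gas sampler is better spent on gimbal camera — total rises to 96 (334 g).
Every other selection either busts 349 g or fails to beat 96.

96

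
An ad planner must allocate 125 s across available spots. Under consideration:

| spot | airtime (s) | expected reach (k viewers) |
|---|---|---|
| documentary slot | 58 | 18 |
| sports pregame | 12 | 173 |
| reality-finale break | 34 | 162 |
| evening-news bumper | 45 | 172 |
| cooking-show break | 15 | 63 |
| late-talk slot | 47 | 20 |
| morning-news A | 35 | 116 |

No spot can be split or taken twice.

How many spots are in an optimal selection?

Optimal total is 570.
For example sports pregame + reality-finale break + evening-news bumper + cooking-show break achieves it, using 106 s.
Any selection reaching 570 contains exactly 4 spots.

4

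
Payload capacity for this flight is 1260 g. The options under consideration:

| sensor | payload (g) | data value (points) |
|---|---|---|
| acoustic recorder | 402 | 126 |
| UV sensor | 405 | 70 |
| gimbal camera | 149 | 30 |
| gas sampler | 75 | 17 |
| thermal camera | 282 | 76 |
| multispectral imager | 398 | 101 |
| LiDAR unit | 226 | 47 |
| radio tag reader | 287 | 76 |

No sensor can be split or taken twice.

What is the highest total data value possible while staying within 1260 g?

333

The ratio heuristic lands on acoustic recorder + gimbal camera + gas sampler + thermal camera + radio tag reader (325) but leaves 65 g idle.
Replace gas sampler and radio tag reader with multispectral imager: the trade gains 8 net, giving 333 at 1231 g.
Acoustic recorder + gimbal camera + multispectral imager + radio tag reader matches that 333 at 1236 g; no feasible combination exceeds it.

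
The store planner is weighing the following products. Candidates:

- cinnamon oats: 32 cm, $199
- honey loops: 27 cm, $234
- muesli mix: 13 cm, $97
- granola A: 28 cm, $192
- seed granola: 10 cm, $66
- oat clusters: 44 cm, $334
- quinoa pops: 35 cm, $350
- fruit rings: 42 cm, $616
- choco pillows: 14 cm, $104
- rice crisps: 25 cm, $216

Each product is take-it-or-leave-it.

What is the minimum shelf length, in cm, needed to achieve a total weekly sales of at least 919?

Look for the lowest-shelf combination reaching 919.
quinoa pops + fruit rings: 966 weekly sales at 77 cm.
No combination under 77 cm hits 919.

77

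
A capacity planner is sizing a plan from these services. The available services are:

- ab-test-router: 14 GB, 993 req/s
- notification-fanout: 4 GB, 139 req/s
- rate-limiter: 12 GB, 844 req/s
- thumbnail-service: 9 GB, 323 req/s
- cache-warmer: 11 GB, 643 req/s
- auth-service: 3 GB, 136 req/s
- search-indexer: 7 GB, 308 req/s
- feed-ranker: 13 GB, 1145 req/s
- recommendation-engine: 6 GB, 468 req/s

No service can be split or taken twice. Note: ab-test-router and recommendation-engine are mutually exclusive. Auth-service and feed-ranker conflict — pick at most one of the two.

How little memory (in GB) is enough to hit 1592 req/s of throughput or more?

Minimise GB subject to total throughput ≥ 1592.
Taking feed-ranker + recommendation-engine gives 1613 (≥ 1592) for 19 GB.
Any bundle with less than 19 GB falls short of 1592.

19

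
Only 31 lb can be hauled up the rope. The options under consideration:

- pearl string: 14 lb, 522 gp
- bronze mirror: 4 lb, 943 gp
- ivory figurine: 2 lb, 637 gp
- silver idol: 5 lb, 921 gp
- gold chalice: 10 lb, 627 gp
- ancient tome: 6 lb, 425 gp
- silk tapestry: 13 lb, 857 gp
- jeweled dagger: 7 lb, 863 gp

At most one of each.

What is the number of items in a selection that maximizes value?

5

Optimal total is 4221.
bronze mirror + ivory figurine + silver idol + silk tapestry + jeweled dagger hits 4221 at 31 lb.
Every optimal selection uses 5 items.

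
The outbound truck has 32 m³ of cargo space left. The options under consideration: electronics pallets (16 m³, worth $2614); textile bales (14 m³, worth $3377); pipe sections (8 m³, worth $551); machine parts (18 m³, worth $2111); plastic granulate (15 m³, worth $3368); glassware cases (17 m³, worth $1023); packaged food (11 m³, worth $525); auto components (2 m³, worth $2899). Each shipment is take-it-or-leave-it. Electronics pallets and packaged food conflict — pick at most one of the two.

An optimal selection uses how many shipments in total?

3

The maximum revenue within 32 m³ is 9644.
One optimal bundle: textile bales + plastic granulate + auto components (31 m³).
All optima have 3 shipments.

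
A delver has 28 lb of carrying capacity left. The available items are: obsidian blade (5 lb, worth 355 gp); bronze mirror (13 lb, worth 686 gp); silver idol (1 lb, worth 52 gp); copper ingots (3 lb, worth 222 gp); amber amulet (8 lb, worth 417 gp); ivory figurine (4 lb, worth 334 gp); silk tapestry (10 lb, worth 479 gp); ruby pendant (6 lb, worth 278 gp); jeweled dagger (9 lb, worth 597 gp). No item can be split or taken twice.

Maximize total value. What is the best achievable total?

1838

The ratio ordering already packs tightly: obsidian blade + silver idol + copper ingots + ivory figurine + ruby pendant + jeweled dagger, 28 lb, 1838.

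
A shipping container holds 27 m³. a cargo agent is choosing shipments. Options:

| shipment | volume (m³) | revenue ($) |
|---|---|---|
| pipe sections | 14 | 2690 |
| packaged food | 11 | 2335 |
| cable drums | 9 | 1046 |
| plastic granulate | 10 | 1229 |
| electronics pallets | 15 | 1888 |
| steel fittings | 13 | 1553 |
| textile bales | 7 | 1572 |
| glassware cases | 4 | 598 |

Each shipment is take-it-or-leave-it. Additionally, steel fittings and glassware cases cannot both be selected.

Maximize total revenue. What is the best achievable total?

The ratio heuristic lands on packaged food + textile bales + glassware cases (4505) but leaves 5 m³ idle.
Replace textile bales and glassware cases with pipe sections: the trade gains 520 net, giving 5025 at 25 m³.

5025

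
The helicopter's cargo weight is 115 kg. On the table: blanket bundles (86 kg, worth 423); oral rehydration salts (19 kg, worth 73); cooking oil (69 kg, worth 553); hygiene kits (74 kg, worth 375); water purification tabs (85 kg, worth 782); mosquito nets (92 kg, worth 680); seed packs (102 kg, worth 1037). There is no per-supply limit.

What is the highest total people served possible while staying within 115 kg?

Seed packs uses 102 of the 115 kg and totals 1037.
Nothing else within 115 kg beats 1037.

1037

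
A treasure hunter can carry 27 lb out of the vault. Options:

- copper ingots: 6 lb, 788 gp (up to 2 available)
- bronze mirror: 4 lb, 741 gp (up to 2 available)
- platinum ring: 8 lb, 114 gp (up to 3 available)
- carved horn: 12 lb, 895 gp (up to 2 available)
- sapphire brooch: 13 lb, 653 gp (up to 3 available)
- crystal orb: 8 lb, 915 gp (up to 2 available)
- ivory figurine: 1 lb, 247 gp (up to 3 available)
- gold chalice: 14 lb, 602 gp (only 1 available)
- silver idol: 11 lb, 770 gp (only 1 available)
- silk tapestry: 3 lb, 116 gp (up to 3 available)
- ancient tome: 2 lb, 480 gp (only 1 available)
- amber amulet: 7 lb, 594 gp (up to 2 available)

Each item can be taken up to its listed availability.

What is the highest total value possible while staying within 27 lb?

4406

Greedy by ratio would take 2×copper ingots + 2×bronze mirror + 3×ivory figurine + ancient tome: 25 lb used, total 4279.
Replace copper ingots with crystal orb: the trade gains 127 net, giving 4406 at 27 lb.
No other feasible combination exceeds 4406.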